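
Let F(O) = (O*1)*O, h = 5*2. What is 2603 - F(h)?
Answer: 2503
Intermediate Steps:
h = 10
F(O) = O**2 (F(O) = O*O = O**2)
2603 - F(h) = 2603 - 1*10**2 = 2603 - 1*100 = 2603 - 100 = 2503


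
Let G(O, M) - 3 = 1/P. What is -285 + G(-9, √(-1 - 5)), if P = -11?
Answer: -3103/11 ≈ -282.09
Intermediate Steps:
G(O, M) = 32/11 (G(O, M) = 3 + 1/(-11) = 3 - 1/11 = 32/11)
-285 + G(-9, √(-1 - 5)) = -285 + 32/11 = -3103/11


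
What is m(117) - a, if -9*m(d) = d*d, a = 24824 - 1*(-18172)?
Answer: -44517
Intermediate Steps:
a = 42996 (a = 24824 + 18172 = 42996)
m(d) = -d²/9 (m(d) = -d*d/9 = -d²/9)
m(117) - a = -⅑*117² - 1*42996 = -⅑*13689 - 42996 = -1521 - 42996 = -44517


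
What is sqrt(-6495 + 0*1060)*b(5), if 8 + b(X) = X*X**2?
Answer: 117*I*sqrt(6495) ≈ 9429.2*I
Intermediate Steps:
b(X) = -8 + X**3 (b(X) = -8 + X*X**2 = -8 + X**3)
sqrt(-6495 + 0*1060)*b(5) = sqrt(-6495 + 0*1060)*(-8 + 5**3) = sqrt(-6495 + 0)*(-8 + 125) = sqrt(-6495)*117 = (I*sqrt(6495))*117 = 117*I*sqrt(6495)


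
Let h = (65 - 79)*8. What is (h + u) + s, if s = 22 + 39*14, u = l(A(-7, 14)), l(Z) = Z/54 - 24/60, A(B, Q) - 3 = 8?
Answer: 123067/270 ≈ 455.80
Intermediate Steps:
A(B, Q) = 11 (A(B, Q) = 3 + 8 = 11)
l(Z) = -2/5 + Z/54 (l(Z) = Z*(1/54) - 24*1/60 = Z/54 - 2/5 = -2/5 + Z/54)
u = -53/270 (u = -2/5 + (1/54)*11 = -2/5 + 11/54 = -53/270 ≈ -0.19630)
s = 568 (s = 22 + 546 = 568)
h = -112 (h = -14*8 = -112)
(h + u) + s = (-112 - 53/270) + 568 = -30293/270 + 568 = 123067/270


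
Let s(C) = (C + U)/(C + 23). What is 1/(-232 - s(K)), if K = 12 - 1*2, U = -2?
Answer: -33/7664 ≈ -0.0043058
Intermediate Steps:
K = 10 (K = 12 - 2 = 10)
s(C) = (-2 + C)/(23 + C) (s(C) = (C - 2)/(C + 23) = (-2 + C)/(23 + C))
1/(-232 - s(K)) = 1/(-232 - (-2 + 10)/(23 + 10)) = 1/(-232 - 8/33) = 1/(-7664/33) = -33/7664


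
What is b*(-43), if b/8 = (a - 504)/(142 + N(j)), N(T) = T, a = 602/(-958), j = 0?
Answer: 41575324/34009 ≈ 1222.5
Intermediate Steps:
a = -301/479 (a = 602*(-1/958) = -301/479 ≈ -0.62839)
b = -966868/34009 (b = 8*((-301/479 - 504)/(142 + 0)) = 8*(-241717/479/142) = 8*(-241717/479*1/142) = 8*(-241717/68018) = -966868/34009 ≈ -28.430)
b*(-43) = -966868/34009*(-43) = 41575324/34009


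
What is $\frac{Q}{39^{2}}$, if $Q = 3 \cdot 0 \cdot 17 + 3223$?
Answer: $\frac{3223}{1521} \approx 2.119$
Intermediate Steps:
$Q = 3223$ ($Q = 0 \cdot 17 + 3223 = 0 + 3223 = 3223$)
$\frac{Q}{39^{2}} = \frac{3223}{39^{2}} = \frac{3223}{1521}$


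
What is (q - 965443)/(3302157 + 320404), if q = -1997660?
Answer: -2963103/3622561 ≈ -0.81796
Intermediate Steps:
(q - 965443)/(3302157 + 320404) = (-1997660 - 965443)/(3302157 + 320404) = -2963103/3622561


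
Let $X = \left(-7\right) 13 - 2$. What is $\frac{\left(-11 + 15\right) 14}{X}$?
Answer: $- \frac{56}{93} \approx -0.60215$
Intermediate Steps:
$X = -93$ ($X = -91 - 2 = -93$)
$\frac{\left(-11 + 15\right) 14}{X} = \frac{\left(-11 + 15\right) 14}{-93} = 4 \cdot 14 \left(- \frac{1}{93}\right) = 56 \left(- \frac{1}{93}\right) = - \frac{56}{93}$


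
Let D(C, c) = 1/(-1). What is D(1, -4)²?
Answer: 1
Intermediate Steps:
D(C, c) = -1
D(1, -4)² = (-1)² = 1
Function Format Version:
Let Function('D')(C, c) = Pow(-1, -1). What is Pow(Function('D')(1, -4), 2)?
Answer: 1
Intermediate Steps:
Function('D')(C, c) = -1
Pow(Function('D')(1, -4), 2) = Pow(-1, 2) = 1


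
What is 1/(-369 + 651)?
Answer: 1/282 ≈ 0.0035461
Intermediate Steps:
1/(-369 + 651) = 1/282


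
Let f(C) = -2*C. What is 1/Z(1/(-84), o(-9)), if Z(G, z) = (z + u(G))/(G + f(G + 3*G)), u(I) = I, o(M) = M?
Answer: -7/757 ≈ -0.0092470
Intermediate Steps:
Z(G, z) = -(G + z)/(7*G) (Z(G, z) = (z + G)/(G - 2*(G + 3*G)) = (G + z)/(G - 8*G) = (G + z)/((-7*G)) = (G + z)*(-1/(7*G)) = -(G + z)/(7*G))
1/Z(1/(-84), o(-9)) = 1/((-1/(-84) - 1*(-9))/(7*(1/(-84)))) = 1/((-1*(-1/84) + 9)/(7*(-1/84))) = 1/((⅐)*(-84)*(1/84 + 9)) = 1/((⅐)*(-84)*(757/84)) = 1/(-757/7) = -7/757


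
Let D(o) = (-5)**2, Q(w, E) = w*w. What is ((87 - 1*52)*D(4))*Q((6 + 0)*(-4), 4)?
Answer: 504000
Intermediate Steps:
Q(w, E) = w**2
D(o) = 25
((87 - 1*52)*D(4))*Q((6 + 0)*(-4), 4) = ((87 - 1*52)*25)*((6 + 0)*(-4))**2 = ((87 - 52)*25)*(6*(-4))**2 = (35*25)*(-24)**2 = 875*576 = 504000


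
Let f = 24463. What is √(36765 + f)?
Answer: 2*√15307 ≈ 247.44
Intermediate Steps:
√(36765 + f) = √(36765 + 24463) = √61228 = 2*√15307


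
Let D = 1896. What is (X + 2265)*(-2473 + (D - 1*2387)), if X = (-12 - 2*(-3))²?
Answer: -6820164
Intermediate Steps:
X = 36 (X = (-12 + 6)² = (-6)² = 36)
(X + 2265)*(-2473 + (D - 1*2387)) = (36 + 2265)*(-2473 + (1896 - 1*2387)) = 2301*(-2473 + (1896 - 2387)) = 2301*(-2473 - 491) = 2301*(-2964) = -6820164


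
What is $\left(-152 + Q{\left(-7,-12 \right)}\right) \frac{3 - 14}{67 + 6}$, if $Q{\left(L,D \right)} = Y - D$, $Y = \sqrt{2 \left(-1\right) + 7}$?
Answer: $\frac{1540}{73} - \frac{11 \sqrt{5}}{73} \approx 20.759$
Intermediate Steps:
$Y = \sqrt{5}$ ($Y = \sqrt{-2 + 7} = \sqrt{5} \approx 2.2361$)
$Q{\left(L,D \right)} = \sqrt{5} - D$
$\left(-152 + Q{\left(-7,-12 \right)}\right) \frac{3 - 14}{67 + 6} = \left(-152 + \left(\sqrt{5} - -12\right)\right) \frac{3 - 14}{67 + 6} = \left(-152 + \left(\sqrt{5} + 12\right)\right) \left(- \frac{11}{73}\right) = \left(-152 + \left(12 + \sqrt{5}\right)\right) \left(\left(-11\right) \frac{1}{73}\right) = \left(-140 + \sqrt{5}\right) \left(- \frac{11}{73}\right) = \frac{1540}{73} - \frac{11 \sqrt{5}}{73}$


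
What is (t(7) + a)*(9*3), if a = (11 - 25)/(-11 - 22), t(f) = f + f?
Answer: 4284/11 ≈ 389.45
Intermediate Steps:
t(f) = 2*f
a = 14/33 (a = -14/(-33) = -14*(-1/33) = 14/33 ≈ 0.42424)
(t(7) + a)*(9*3) = (2*7 + 14/33)*(9*3) = (14 + 14/33)*27 = (476/33)*27 = 4284/11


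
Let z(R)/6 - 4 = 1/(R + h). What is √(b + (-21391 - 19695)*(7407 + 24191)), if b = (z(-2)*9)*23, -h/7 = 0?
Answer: I*√1298231081 ≈ 36031.0*I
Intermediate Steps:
h = 0 (h = -7*0 = 0)
z(R) = 24 + 6/R (z(R) = 24 + 6/(R + 0) = 24 + 6/R)
b = 4347 (b = ((24 + 6/(-2))*9)*23 = ((24 + 6*(-½))*9)*23 = ((24 - 3)*9)*23 = (21*9)*23 = 189*23 = 4347)
√(b + (-21391 - 19695)*(7407 + 24191)) = √(4347 + (-21391 - 19695)*(7407 + 24191)) = √(4347 - 41086*31598) = √(4347 - 1298235428) = √(-1298231081) = I*√1298231081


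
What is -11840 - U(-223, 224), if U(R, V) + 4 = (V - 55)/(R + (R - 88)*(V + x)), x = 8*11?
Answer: -1151110011/97255 ≈ -11836.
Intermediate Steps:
x = 88
U(R, V) = -4 + (-55 + V)/(R + (-88 + R)*(88 + V)) (U(R, V) = -4 + (V - 55)/(R + (R - 88)*(V + 88)) = -4 + (-55 + V)/(R + (-88 + R)*(88 + V)))
-11840 - U(-223, 224) = -11840 - (30921 - 356*(-223) + 353*224 - 4*(-223)*224)/(-7744 - 88*224 + 89*(-223) - 223*224) = -11840 - (30921 + 79388 + 79072 + 199808)/(-7744 - 19712 - 19847 - 49952) = -11840 - 389189/(-97255) = -11840 - (-1)*389189/97255 = -11840 - 1*(-389189/97255) = -11840 + 389189/97255 = -1151110011/97255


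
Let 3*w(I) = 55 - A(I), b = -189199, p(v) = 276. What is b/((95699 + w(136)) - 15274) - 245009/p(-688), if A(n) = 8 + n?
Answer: -29624698723/33283668 ≈ -890.07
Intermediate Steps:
w(I) = 47/3 - I/3 (w(I) = (55 - (8 + I))/3 = (55 + (-8 - I))/3 = (47 - I)/3 = 47/3 - I/3)
b/((95699 + w(136)) - 15274) - 245009/p(-688) = -189199/((95699 + (47/3 - ⅓*136)) - 15274) - 245009/276 = -189199/((95699 + (47/3 - 136/3)) - 15274) - 245009*1/276 = -189199/((95699 - 89/3) - 15274) - 245009/276 = -189199/(287008/3 - 15274) - 245009/276 = -189199/241186/3 - 245009/276 = -189199*3/241186 - 245009/276 = -567597/241186 - 245009/276 = -29624698723/33283668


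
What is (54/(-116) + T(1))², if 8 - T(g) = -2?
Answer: 305809/3364 ≈ 90.906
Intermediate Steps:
T(g) = 10 (T(g) = 8 - 1*(-2) = 8 + 2 = 10)
(54/(-116) + T(1))² = (54/(-116) + 10)² = (54*(-1/116) + 10)² = (-27/58 + 10)² = (553/58)² = 305809/3364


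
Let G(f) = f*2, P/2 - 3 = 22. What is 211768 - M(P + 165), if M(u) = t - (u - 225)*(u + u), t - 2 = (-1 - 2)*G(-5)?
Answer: 207436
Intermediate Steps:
P = 50 (P = 6 + 2*22 = 6 + 44 = 50)
G(f) = 2*f
t = 32 (t = 2 + (-1 - 2)*(2*(-5)) = 2 - 3*(-10) = 2 + 30 = 32)
M(u) = 32 - 2*u*(-225 + u) (M(u) = 32 - (u - 225)*(u + u) = 32 - (-225 + u)*2*u = 32 - 2*u*(-225 + u))
211768 - M(P + 165) = 211768 - (32 - 2*(50 + 165)**2 + 450*(50 + 165)) = 211768 - (32 - 2*215**2 + 450*215) = 211768 - (32 - 2*46225 + 96750) = 211768 - (32 - 92450 + 96750) = 211768 - 1*4332 = 211768 - 4332 = 207436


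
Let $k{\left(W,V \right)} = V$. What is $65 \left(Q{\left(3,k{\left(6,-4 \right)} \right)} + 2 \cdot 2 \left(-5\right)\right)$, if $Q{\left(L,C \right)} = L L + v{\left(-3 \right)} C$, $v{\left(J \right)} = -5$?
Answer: $585$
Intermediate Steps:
$Q{\left(L,C \right)} = L^{2} - 5 C$ ($Q{\left(L,C \right)} = L L - 5 C = L^{2} - 5 C$)
$65 \left(Q{\left(3,k{\left(6,-4 \right)} \right)} + 2 \cdot 2 \left(-5\right)\right) = 65 \left(\left(3^{2} - -20\right) + 2 \cdot 2 \left(-5\right)\right) = 65 \left(\left(9 + 20\right) + 2 \left(-10\right)\right) = 65 \left(29 - 20\right) = 65 \cdot 9 = 585$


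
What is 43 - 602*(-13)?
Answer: 7869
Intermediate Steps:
43 - 602*(-13) = 43 - 86*(-91) = 43 + 7826 = 7869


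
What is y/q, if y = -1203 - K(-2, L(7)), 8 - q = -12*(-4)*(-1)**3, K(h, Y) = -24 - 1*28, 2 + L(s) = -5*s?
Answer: -1151/56 ≈ -20.554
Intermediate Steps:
L(s) = -2 - 5*s
K(h, Y) = -52 (K(h, Y) = -24 - 28 = -52)
q = 56 (q = 8 - (-12*(-4))*(-1)**3 = 8 - 48*(-1) = 8 - 1*(-48) = 8 + 48 = 56)
y = -1151 (y = -1203 - 1*(-52) = -1203 + 52 = -1151)
y/q = -1151/56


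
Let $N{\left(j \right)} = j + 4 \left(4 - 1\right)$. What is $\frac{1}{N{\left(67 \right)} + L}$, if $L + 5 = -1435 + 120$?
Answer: $- \frac{1}{1241} \approx -0.0008058$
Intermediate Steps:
$N{\left(j \right)} = 12 + j$ ($N{\left(j \right)} = j + 4 \left(4 - 1\right) = j + 4 \cdot 3 = j + 12 = 12 + j$)
$L = -1320$ ($L = -5 + \left(-1435 + 120\right) = -5 - 1315 = -1320$)
$\frac{1}{N{\left(67 \right)} + L} = \frac{1}{\left(12 + 67\right) - 1320} = \frac{1}{79 - 1320} = \frac{1}{-1241} = - \frac{1}{1241}$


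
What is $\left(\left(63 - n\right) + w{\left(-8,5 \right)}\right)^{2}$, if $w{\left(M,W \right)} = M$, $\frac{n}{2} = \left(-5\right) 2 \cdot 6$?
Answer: $30625$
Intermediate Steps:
$n = -120$ ($n = 2 \left(-5\right) 2 \cdot 6 = 2 \left(\left(-10\right) 6\right) = 2 \left(-60\right) = -120$)
$\left(\left(63 - n\right) + w{\left(-8,5 \right)}\right)^{2} = \left(\left(63 - -120\right) - 8\right)^{2} = \left(\left(63 + 120\right) - 8\right)^{2} = \left(183 - 8\right)^{2} = 175^{2} = 30625$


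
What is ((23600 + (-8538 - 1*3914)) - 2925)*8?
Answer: 65784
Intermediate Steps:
((23600 + (-8538 - 1*3914)) - 2925)*8 = ((23600 + (-8538 - 3914)) - 2925)*8 = ((23600 - 12452) - 2925)*8 = (11148 - 2925)*8 = 8223*8 = 65784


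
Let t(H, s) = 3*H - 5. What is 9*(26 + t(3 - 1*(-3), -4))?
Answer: 351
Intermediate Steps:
t(H, s) = -5 + 3*H
9*(26 + t(3 - 1*(-3), -4)) = 9*(26 + (-5 + 3*(3 - 1*(-3)))) = 9*(26 + (-5 + 3*(3 + 3))) = 9*(26 + (-5 + 3*6)) = 9*(26 + (-5 + 18)) = 9*(26 + 13) = 9*39 = 351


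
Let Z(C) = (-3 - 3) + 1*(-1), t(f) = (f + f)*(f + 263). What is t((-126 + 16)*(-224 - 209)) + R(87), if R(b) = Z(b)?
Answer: 4562287173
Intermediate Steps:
t(f) = 2*f*(263 + f) (t(f) = (2*f)*(263 + f) = 2*f*(263 + f))
Z(C) = -7 (Z(C) = -6 - 1 = -7)
R(b) = -7
t((-126 + 16)*(-224 - 209)) + R(87) = 2*((-126 + 16)*(-224 - 209))*(263 + (-126 + 16)*(-224 - 209)) - 7 = 2*(-110*(-433))*(263 - 110*(-433)) - 7 = 2*47630*(263 + 47630) - 7 = 2*47630*47893 - 7 = 4562287180 - 7 = 4562287173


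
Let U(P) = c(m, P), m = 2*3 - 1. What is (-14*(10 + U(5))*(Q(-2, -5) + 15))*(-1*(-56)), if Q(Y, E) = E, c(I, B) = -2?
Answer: -62720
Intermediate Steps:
m = 5 (m = 6 - 1 = 5)
U(P) = -2
(-14*(10 + U(5))*(Q(-2, -5) + 15))*(-1*(-56)) = (-14*(10 - 2)*(-5 + 15))*(-1*(-56)) = -112*10*56 = -14*80*56 = -1120*56 = -62720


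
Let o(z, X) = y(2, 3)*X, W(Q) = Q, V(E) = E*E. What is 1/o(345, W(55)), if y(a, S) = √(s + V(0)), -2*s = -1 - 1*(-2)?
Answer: -I*√2/55 ≈ -0.025713*I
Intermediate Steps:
V(E) = E²
s = -½ (s = -(-1 - 1*(-2))/2 = -(-1 + 2)/2 = -½*1 = -½ ≈ -0.50000)
y(a, S) = I*√2/2 (y(a, S) = √(-½ + 0²) = √(-½ + 0) = √(-½) = I*√2/2)
o(z, X) = I*X*√2/2 (o(z, X) = (I*√2/2)*X = I*X*√2/2)
1/o(345, W(55)) = 1/((½)*I*55*√2) = 1/(55*I*√2/2) = -I*√2/55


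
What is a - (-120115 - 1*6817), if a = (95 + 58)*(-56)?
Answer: 118364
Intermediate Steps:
a = -8568 (a = 153*(-56) = -8568)
a - (-120115 - 1*6817) = -8568 - (-120115 - 1*6817) = -8568 - (-120115 - 6817) = -8568 - 1*(-126932) = -8568 + 126932 = 118364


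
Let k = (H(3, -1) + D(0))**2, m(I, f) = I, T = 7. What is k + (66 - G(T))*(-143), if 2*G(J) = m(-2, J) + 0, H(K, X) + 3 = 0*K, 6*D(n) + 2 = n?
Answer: -86129/9 ≈ -9569.9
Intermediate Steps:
D(n) = -1/3 + n/6
H(K, X) = -3 (H(K, X) = -3 + 0*K = -3 + 0 = -3)
k = 100/9 (k = (-3 + (-1/3 + (1/6)*0))**2 = (-3 + (-1/3 + 0))**2 = (-3 - 1/3)**2 = (-10/3)**2 = 100/9 ≈ 11.111)
G(J) = -1 (G(J) = (-2 + 0)/2 = (1/2)*(-2) = -1)
k + (66 - G(T))*(-143) = 100/9 + (66 - 1*(-1))*(-143) = 100/9 + (66 + 1)*(-143) = 100/9 + 67*(-143) = 100/9 - 9581 = -86129/9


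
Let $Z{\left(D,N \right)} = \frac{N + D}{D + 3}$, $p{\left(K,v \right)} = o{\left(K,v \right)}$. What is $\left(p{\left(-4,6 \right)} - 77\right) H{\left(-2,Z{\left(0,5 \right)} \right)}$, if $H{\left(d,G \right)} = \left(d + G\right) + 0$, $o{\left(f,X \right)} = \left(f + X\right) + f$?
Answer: $\frac{79}{3} \approx 26.333$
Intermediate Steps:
$o{\left(f,X \right)} = X + 2 f$ ($o{\left(f,X \right)} = \left(X + f\right) + f = X + 2 f$)
$p{\left(K,v \right)} = v + 2 K$
$Z{\left(D,N \right)} = \frac{D + N}{3 + D}$
$H{\left(d,G \right)} = G + d$ ($H{\left(d,G \right)} = \left(G + d\right) + 0 = G + d$)
$\left(p{\left(-4,6 \right)} - 77\right) H{\left(-2,Z{\left(0,5 \right)} \right)} = \left(\left(6 + 2 \left(-4\right)\right) - 77\right) \left(\frac{0 + 5}{3 + 0} - 2\right) = \left(\left(6 - 8\right) - 77\right) \left(\frac{1}{3} \cdot 5 - 2\right) = \left(-2 - 77\right) \left(\frac{1}{3} \cdot 5 - 2\right) = - 79 \left(\frac{5}{3} - 2\right) = \left(-79\right) \left(- \frac{1}{3}\right) = \frac{79}{3}$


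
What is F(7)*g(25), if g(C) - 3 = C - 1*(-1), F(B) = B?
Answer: 203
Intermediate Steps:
g(C) = 4 + C (g(C) = 3 + (C - 1*(-1)) = 3 + (C + 1) = 3 + (1 + C) = 4 + C)
F(7)*g(25) = 7*(4 + 25) = 7*29 = 203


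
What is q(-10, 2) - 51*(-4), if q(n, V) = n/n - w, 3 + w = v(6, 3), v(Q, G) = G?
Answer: 205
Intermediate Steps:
w = 0 (w = -3 + 3 = 0)
q(n, V) = 1 (q(n, V) = n/n - 1*0 = 1 + 0 = 1)
q(-10, 2) - 51*(-4) = 1 - 51*(-4) = 1 + 204 = 205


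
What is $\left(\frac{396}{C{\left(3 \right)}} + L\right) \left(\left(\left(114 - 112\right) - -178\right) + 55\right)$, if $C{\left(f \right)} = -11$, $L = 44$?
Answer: $1880$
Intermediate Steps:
$\left(\frac{396}{C{\left(3 \right)}} + L\right) \left(\left(\left(114 - 112\right) - -178\right) + 55\right) = \left(\frac{396}{-11} + 44\right) \left(\left(\left(114 - 112\right) - -178\right) + 55\right) = \left(396 \left(- \frac{1}{11}\right) + 44\right) \left(\left(2 + 178\right) + 55\right) = \left(-36 + 44\right) \left(180 + 55\right) = 8 \cdot 235 = 1880$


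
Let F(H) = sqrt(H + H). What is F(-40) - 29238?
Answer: -29238 + 4*I*sqrt(5) ≈ -29238.0 + 8.9443*I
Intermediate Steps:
F(H) = sqrt(2)*sqrt(H) (F(H) = sqrt(2*H) = sqrt(2)*sqrt(H))
F(-40) - 29238 = sqrt(2)*sqrt(-40) - 29238 = sqrt(2)*(2*I*sqrt(10)) - 29238 = 4*I*sqrt(5) - 29238 = -29238 + 4*I*sqrt(5)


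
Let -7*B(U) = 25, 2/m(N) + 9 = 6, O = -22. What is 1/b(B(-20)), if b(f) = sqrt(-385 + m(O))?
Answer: -I*sqrt(3471)/1157 ≈ -0.050921*I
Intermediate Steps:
m(N) = -2/3 (m(N) = 2/(-9 + 6) = 2/(-3) = 2*(-1/3) = -2/3)
B(U) = -25/7 (B(U) = -1/7*25 = -25/7)
b(f) = I*sqrt(3471)/3 (b(f) = sqrt(-385 - 2/3) = sqrt(-1157/3) = I*sqrt(3471)/3)
1/b(B(-20)) = 1/(I*sqrt(3471)/3) = -I*sqrt(3471)/1157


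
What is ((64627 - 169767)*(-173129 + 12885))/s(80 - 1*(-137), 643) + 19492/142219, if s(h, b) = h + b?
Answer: 10891424687928/555947 ≈ 1.9591e+7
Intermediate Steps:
s(h, b) = b + h
((64627 - 169767)*(-173129 + 12885))/s(80 - 1*(-137), 643) + 19492/142219 = ((64627 - 169767)*(-173129 + 12885))/(643 + (80 - 1*(-137))) + 19492/142219 = (-105140*(-160244))/(643 + (80 + 137)) + 19492*(1/142219) = 16848054160/(643 + 217) + 1772/12929 = 16848054160/860 + 1772/12929 = 16848054160*(1/860) + 1772/12929 = 842402708/43 + 1772/12929 = 10891424687928/555947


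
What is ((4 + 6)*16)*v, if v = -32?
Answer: -5120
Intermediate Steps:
((4 + 6)*16)*v = ((4 + 6)*16)*(-32) = (10*16)*(-32) = 160*(-32) = -5120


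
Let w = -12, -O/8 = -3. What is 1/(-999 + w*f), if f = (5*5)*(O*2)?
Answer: -1/15399 ≈ -6.4939e-5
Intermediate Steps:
O = 24 (O = -8*(-3) = 24)
f = 1200 (f = (5*5)*(24*2) = 25*48 = 1200)
1/(-999 + w*f) = 1/(-999 - 12*1200) = 1/(-999 - 14400) = 1/(-15399) = -1/15399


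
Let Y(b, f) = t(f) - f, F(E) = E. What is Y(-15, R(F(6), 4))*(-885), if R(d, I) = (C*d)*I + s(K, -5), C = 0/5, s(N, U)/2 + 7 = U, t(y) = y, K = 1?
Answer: 0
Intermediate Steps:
s(N, U) = -14 + 2*U
C = 0 (C = 0*(1/5) = 0)
R(d, I) = -24 (R(d, I) = (0*d)*I + (-14 + 2*(-5)) = 0*I + (-14 - 10) = 0 - 24 = -24)
Y(b, f) = 0 (Y(b, f) = f - f = 0)
Y(-15, R(F(6), 4))*(-885) = 0*(-885) = 0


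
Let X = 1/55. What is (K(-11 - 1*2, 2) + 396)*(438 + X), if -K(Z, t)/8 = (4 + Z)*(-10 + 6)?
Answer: 2601828/55 ≈ 47306.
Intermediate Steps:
K(Z, t) = 128 + 32*Z (K(Z, t) = -8*(4 + Z)*(-10 + 6) = -8*(4 + Z)*(-4) = -8*(-16 - 4*Z) = 128 + 32*Z)
X = 1/55 ≈ 0.018182
(K(-11 - 1*2, 2) + 396)*(438 + X) = ((128 + 32*(-11 - 1*2)) + 396)*(438 + 1/55) = ((128 + 32*(-11 - 2)) + 396)*(24091/55) = ((128 + 32*(-13)) + 396)*(24091/55) = ((128 - 416) + 396)*(24091/55) = (-288 + 396)*(24091/55) = 108*(24091/55) = 2601828/55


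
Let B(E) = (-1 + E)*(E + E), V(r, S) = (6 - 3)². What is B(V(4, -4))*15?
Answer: 2160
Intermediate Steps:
V(r, S) = 9 (V(r, S) = 3² = 9)
B(E) = 2*E*(-1 + E) (B(E) = (-1 + E)*(2*E) = 2*E*(-1 + E))
B(V(4, -4))*15 = (2*9*(-1 + 9))*15 = (2*9*8)*15 = 144*15 = 2160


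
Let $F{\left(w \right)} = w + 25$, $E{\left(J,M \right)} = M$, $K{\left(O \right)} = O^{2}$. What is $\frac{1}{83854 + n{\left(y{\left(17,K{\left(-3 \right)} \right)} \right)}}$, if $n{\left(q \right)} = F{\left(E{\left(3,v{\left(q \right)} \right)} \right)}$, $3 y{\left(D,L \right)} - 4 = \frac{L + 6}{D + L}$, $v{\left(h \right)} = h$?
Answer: $\frac{78}{6542681} \approx 1.1922 \cdot 10^{-5}$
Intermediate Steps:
$y{\left(D,L \right)} = \frac{4}{3} + \frac{6 + L}{3 \left(D + L\right)}$ ($y{\left(D,L \right)} = \frac{4}{3} + \frac{\left(L + 6\right) \frac{1}{D + L}}{3} = \frac{4}{3} + \frac{\left(6 + L\right) \frac{1}{D + L}}{3} = \frac{4}{3} + \frac{\frac{1}{D + L} \left(6 + L\right)}{3} = \frac{4}{3} + \frac{6 + L}{3 \left(D + L\right)}$)
$F{\left(w \right)} = 25 + w$
$n{\left(q \right)} = 25 + q$
$\frac{1}{83854 + n{\left(y{\left(17,K{\left(-3 \right)} \right)} \right)}} = \frac{1}{83854 + \left(25 + \frac{6 + 4 \cdot 17 + 5 \left(-3\right)^{2}}{3 \left(17 + \left(-3\right)^{2}\right)}\right)} = \frac{1}{83854 + \left(25 + \frac{6 + 68 + 5 \cdot 9}{3 \left(17 + 9\right)}\right)} = \frac{1}{83854 + \left(25 + \frac{6 + 68 + 45}{3 \cdot 26}\right)} = \frac{1}{83854 + \left(25 + \frac{1}{3} \cdot \frac{1}{26} \cdot 119\right)} = \frac{1}{83854 + \left(25 + \frac{119}{78}\right)} = \frac{1}{83854 + \frac{2069}{78}} = \frac{1}{\frac{6542681}{78}} = \frac{78}{6542681}$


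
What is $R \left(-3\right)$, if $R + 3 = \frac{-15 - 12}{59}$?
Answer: $\frac{612}{59} \approx 10.373$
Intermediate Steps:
$R = - \frac{204}{59}$ ($R = -3 + \frac{-15 - 12}{59} = -3 + \left(-15 - 12\right) \frac{1}{59} = -3 - \frac{27}{59} = - \frac{204}{59} \approx -3.4576$)
$R \left(-3\right) = \left(- \frac{204}{59}\right) \left(-3\right) = \frac{612}{59}$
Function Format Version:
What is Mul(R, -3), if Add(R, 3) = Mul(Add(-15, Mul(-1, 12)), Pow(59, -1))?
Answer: Rational(612, 59) ≈ 10.373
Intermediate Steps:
R = Rational(-204, 59) (R = Add(-3, Mul(Add(-15, Mul(-1, 12)), Pow(59, -1))) = Add(-3, Mul(Add(-15, -12), Rational(1, 59))) = Add(-3, Mul(-27, Rational(1, 59))) = Add(-3, Rational(-27, 59)) = Rational(-204, 59) ≈ -3.4576)
Mul(R, -3) = Mul(Rational(-204, 59), -3) = Rational(612, 59)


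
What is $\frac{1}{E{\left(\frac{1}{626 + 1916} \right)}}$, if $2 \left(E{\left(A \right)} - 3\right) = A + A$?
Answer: $\frac{2542}{7627} \approx 0.33329$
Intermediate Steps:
$E{\left(A \right)} = 3 + A$ ($E{\left(A \right)} = 3 + \frac{A + A}{2} = 3 + \frac{2 A}{2} = 3 + A$)
$\frac{1}{E{\left(\frac{1}{626 + 1916} \right)}} = \frac{1}{3 + \frac{1}{626 + 1916}} = \frac{1}{3 + \frac{1}{2542}} = \frac{1}{\frac{7627}{2542}} = \frac{2542}{7627}$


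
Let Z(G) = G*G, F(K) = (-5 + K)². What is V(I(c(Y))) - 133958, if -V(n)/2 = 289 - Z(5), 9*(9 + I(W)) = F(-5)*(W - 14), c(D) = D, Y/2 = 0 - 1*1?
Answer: -134486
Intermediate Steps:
Y = -2 (Y = 2*(0 - 1*1) = 2*(0 - 1) = 2*(-1) = -2)
Z(G) = G²
I(W) = -1481/9 + 100*W/9 (I(W) = -9 + ((-5 - 5)²*(W - 14))/9 = -9 + ((-10)²*(-14 + W))/9 = -9 + (100*(-14 + W))/9 = -9 + (-1400 + 100*W)/9 = -9 + (-1400/9 + 100*W/9) = -1481/9 + 100*W/9)
V(n) = -528 (V(n) = -2*(289 - 1*5²) = -2*(289 - 1*25) = -2*(289 - 25) = -2*264 = -528)
V(I(c(Y))) - 133958 = -528 - 133958 = -134486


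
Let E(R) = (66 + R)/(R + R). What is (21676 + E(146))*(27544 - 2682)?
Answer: 39341653662/73 ≈ 5.3893e+8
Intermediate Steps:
E(R) = (66 + R)/(2*R) (E(R) = (66 + R)/((2*R)) = (66 + R)*(1/(2*R)) = (66 + R)/(2*R))
(21676 + E(146))*(27544 - 2682) = (21676 + (½)*(66 + 146)/146)*(27544 - 2682) = (21676 + (½)*(1/146)*212)*24862 = (21676 + 53/73)*24862 = (1582401/73)*24862 = 39341653662/73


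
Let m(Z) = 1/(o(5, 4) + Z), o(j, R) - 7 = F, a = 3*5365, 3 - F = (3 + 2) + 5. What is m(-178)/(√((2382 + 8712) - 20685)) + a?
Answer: 16095 + I*√9591/1707198 ≈ 16095.0 + 5.7365e-5*I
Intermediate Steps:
F = -7 (F = 3 - ((3 + 2) + 5) = 3 - (5 + 5) = 3 - 1*10 = 3 - 10 = -7)
a = 16095
o(j, R) = 0 (o(j, R) = 7 - 7 = 0)
m(Z) = 1/Z (m(Z) = 1/(0 + Z) = 1/Z)
m(-178)/(√((2382 + 8712) - 20685)) + a = 1/((-178)*(√((2382 + 8712) - 20685))) + 16095 = -1/(178*√(11094 - 20685)) + 16095 = -(-I*√9591/9591)/178 + 16095 = -(-1)*I*√9591/1707198 + 16095 = I*√9591/1707198 + 16095 = 16095 + I*√9591/1707198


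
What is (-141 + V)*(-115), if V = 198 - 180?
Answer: 14145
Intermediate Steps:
V = 18
(-141 + V)*(-115) = (-141 + 18)*(-115) = -123*(-115) = 14145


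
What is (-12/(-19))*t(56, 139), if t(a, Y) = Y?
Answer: 1668/19 ≈ 87.789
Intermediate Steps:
(-12/(-19))*t(56, 139) = -12/(-19)*139 = -12*(-1/19)*139 = (12/19)*139 = 1668/19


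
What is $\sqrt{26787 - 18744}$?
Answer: $\sqrt{8043} \approx 89.683$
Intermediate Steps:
$\sqrt{26787 - 18744} = \sqrt{8043}$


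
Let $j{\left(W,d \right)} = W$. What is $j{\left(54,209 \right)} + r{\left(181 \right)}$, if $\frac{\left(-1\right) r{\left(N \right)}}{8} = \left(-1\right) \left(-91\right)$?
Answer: $-674$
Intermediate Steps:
$r{\left(N \right)} = -728$ ($r{\left(N \right)} = - 8 \left(\left(-1\right) \left(-91\right)\right) = \left(-8\right) 91 = -728$)
$j{\left(54,209 \right)} + r{\left(181 \right)} = 54 - 728 = -674$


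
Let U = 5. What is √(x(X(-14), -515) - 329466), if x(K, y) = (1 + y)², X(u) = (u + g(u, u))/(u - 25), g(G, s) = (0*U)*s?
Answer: I*√65270 ≈ 255.48*I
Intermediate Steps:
g(G, s) = 0 (g(G, s) = (0*5)*s = 0*s = 0)
X(u) = u/(-25 + u) (X(u) = (u + 0)/(u - 25) = u/(-25 + u))
√(x(X(-14), -515) - 329466) = √((1 - 515)² - 329466) = √((-514)² - 329466) = √(264196 - 329466) = √(-65270) = I*√65270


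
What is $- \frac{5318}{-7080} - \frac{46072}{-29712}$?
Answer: $\frac{5043731}{2191260} \approx 2.3018$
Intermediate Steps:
$- \frac{5318}{-7080} - \frac{46072}{-29712} = \left(-5318\right) \left(- \frac{1}{7080}\right) - - \frac{5759}{3714} = \frac{2659}{3540} + \frac{5759}{3714} = \frac{5043731}{2191260}$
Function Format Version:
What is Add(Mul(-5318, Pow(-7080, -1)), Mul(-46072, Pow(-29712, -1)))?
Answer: Rational(5043731, 2191260) ≈ 2.3018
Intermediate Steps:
Add(Mul(-5318, Pow(-7080, -1)), Mul(-46072, Pow(-29712, -1))) = Add(Mul(-5318, Rational(-1, 7080)), Mul(-46072, Rational(-1, 29712))) = Add(Rational(2659, 3540), Rational(5759, 3714)) = Rational(5043731, 2191260)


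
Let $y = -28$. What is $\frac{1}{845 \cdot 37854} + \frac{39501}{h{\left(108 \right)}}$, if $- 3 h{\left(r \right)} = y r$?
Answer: $\frac{10027808513}{255893040} \approx 39.188$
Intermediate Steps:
$h{\left(r \right)} = \frac{28 r}{3}$ ($h{\left(r \right)} = - \frac{\left(-28\right) r}{3} = \frac{28 r}{3}$)
$\frac{1}{845 \cdot 37854} + \frac{39501}{h{\left(108 \right)}} = \frac{1}{845 \cdot 37854} + \frac{39501}{\frac{28}{3} \cdot 108} = \frac{1}{845} \cdot \frac{1}{37854} + \frac{39501}{1008} = \frac{1}{31986630} + 39501 \cdot \frac{1}{1008} = \frac{1}{31986630} + \frac{627}{16} = \frac{10027808513}{255893040}$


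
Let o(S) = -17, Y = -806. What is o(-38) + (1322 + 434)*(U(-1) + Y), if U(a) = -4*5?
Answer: -1450473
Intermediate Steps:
U(a) = -20
o(-38) + (1322 + 434)*(U(-1) + Y) = -17 + (1322 + 434)*(-20 - 806) = -17 + 1756*(-826) = -17 - 1450456 = -1450473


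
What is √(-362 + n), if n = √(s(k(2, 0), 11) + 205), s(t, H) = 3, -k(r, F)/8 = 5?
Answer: √(-362 + 4*√13) ≈ 18.643*I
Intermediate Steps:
k(r, F) = -40 (k(r, F) = -8*5 = -40)
n = 4*√13 (n = √(3 + 205) = √208 = 4*√13 ≈ 14.422)
√(-362 + n) = √(-362 + 4*√13)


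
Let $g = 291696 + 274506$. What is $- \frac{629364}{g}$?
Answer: $- \frac{104894}{94367} \approx -1.1116$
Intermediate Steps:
$g = 566202$
$- \frac{629364}{g} = - \frac{629364}{566202} = \left(-629364\right) \frac{1}{566202} = - \frac{104894}{94367}$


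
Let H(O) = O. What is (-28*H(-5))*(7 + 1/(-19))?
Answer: 18480/19 ≈ 972.63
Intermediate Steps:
(-28*H(-5))*(7 + 1/(-19)) = (-28*(-5))*(7 + 1/(-19)) = 140*(7 - 1/19) = 140*(132/19) = 18480/19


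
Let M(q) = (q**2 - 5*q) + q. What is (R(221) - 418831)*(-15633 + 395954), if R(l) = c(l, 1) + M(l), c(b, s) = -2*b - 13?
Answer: -141224216609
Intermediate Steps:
M(q) = q**2 - 4*q
c(b, s) = -13 - 2*b
R(l) = -13 - 2*l + l*(-4 + l) (R(l) = (-13 - 2*l) + l*(-4 + l) = -13 - 2*l + l*(-4 + l))
(R(221) - 418831)*(-15633 + 395954) = ((-13 + 221**2 - 6*221) - 418831)*(-15633 + 395954) = ((-13 + 48841 - 1326) - 418831)*380321 = (47502 - 418831)*380321 = -371329*380321 = -141224216609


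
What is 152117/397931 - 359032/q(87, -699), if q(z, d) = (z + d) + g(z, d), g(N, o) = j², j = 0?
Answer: 35740764599/60883443 ≈ 587.04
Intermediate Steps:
g(N, o) = 0 (g(N, o) = 0² = 0)
q(z, d) = d + z (q(z, d) = (z + d) + 0 = (d + z) + 0 = d + z)
152117/397931 - 359032/q(87, -699) = 152117/397931 - 359032/(-699 + 87) = 152117*(1/397931) - 359032/(-612) = 152117/397931 - 359032*(-1/612) = 152117/397931 + 89758/153 = 35740764599/60883443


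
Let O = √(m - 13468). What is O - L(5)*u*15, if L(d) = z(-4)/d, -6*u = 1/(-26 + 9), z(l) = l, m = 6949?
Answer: 2/17 + I*√6519 ≈ 0.11765 + 80.74*I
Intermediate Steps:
u = 1/102 (u = -1/(6*(-26 + 9)) = -⅙/(-17) = -⅙*(-1/17) = 1/102 ≈ 0.0098039)
L(d) = -4/d
O = I*√6519 (O = √(6949 - 13468) = √(-6519) = I*√6519 ≈ 80.74*I)
O - L(5)*u*15 = I*√6519 - -4/5*(1/102)*15 = I*√6519 - -4*⅕*(1/102)*15 = I*√6519 - (-⅘*1/102)*15 = I*√6519 - (-2)*15/255 = I*√6519 - 1*(-2/17) = I*√6519 + 2/17 = 2/17 + I*√6519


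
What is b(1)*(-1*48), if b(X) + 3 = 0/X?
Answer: 144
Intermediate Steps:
b(X) = -3 (b(X) = -3 + 0/X = -3 + 0 = -3)
b(1)*(-1*48) = -(-3)*48 = -3*(-48) = 144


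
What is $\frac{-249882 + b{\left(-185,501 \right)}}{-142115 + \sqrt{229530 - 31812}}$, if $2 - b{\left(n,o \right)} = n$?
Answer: $\frac{35485404925}{20196475507} + \frac{249695 \sqrt{197718}}{20196475507} \approx 1.7625$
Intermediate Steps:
$b{\left(n,o \right)} = 2 - n$
$\frac{-249882 + b{\left(-185,501 \right)}}{-142115 + \sqrt{229530 - 31812}} = \frac{-249882 + \left(2 - -185\right)}{-142115 + \sqrt{229530 - 31812}} = \frac{-249882 + \left(2 + 185\right)}{-142115 + \sqrt{197718}} = \frac{-249882 + 187}{-142115 + \sqrt{197718}} = - \frac{249695}{-142115 + \sqrt{197718}}$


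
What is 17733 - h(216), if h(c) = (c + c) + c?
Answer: 17085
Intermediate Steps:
h(c) = 3*c (h(c) = 2*c + c = 3*c)
17733 - h(216) = 17733 - 3*216 = 17733 - 1*648 = 17733 - 648 = 17085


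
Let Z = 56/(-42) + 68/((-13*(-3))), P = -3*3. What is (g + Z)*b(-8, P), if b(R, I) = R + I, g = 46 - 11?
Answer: -23477/39 ≈ -601.97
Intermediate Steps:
P = -9
g = 35
b(R, I) = I + R
Z = 16/39 (Z = 56*(-1/42) + 68/39 = -4/3 + 68*(1/39) = -4/3 + 68/39 = 16/39 ≈ 0.41026)
(g + Z)*b(-8, P) = (35 + 16/39)*(-9 - 8) = (1381/39)*(-17) = -23477/39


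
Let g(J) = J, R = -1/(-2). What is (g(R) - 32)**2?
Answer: 3969/4 ≈ 992.25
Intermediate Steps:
R = 1/2 (R = -1*(-1/2) = 1/2 ≈ 0.50000)
(g(R) - 32)**2 = (1/2 - 32)**2 = (-63/2)**2 = 3969/4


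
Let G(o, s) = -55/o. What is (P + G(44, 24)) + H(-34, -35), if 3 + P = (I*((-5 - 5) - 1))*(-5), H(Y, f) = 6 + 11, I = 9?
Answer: 2031/4 ≈ 507.75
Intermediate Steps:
H(Y, f) = 17
P = 492 (P = -3 + (9*((-5 - 5) - 1))*(-5) = -3 + (9*(-10 - 1))*(-5) = -3 + (9*(-11))*(-5) = -3 - 99*(-5) = -3 + 495 = 492)
(P + G(44, 24)) + H(-34, -35) = (492 - 55/44) + 17 = (492 - 55*1/44) + 17 = (492 - 5/4) + 17 = 1963/4 + 17 = 2031/4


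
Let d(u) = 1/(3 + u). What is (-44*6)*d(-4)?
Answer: 264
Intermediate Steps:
(-44*6)*d(-4) = (-44*6)/(3 - 4) = -264/(-1) = -264*(-1) = 264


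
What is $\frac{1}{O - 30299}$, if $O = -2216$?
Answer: $- \frac{1}{32515} \approx -3.0755 \cdot 10^{-5}$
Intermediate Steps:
$\frac{1}{O - 30299} = \frac{1}{-2216 - 30299} = \frac{1}{-32515} = - \frac{1}{32515}$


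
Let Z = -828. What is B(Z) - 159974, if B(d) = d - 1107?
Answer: -161909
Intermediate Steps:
B(d) = -1107 + d
B(Z) - 159974 = (-1107 - 828) - 159974 = -1935 - 159974 = -161909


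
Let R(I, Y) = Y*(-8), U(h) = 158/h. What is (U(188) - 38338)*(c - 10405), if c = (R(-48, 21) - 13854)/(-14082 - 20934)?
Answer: 218820718350399/548584 ≈ 3.9888e+8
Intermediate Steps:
R(I, Y) = -8*Y
c = 2337/5836 (c = (-8*21 - 13854)/(-14082 - 20934) = (-168 - 13854)/(-35016) = -14022*(-1/35016) = 2337/5836 ≈ 0.40045)
(U(188) - 38338)*(c - 10405) = (158/188 - 38338)*(2337/5836 - 10405) = (158*(1/188) - 38338)*(-60721243/5836) = (79/94 - 38338)*(-60721243/5836) = -3603693/94*(-60721243/5836) = 218820718350399/548584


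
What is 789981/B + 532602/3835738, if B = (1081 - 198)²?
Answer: 1722712030878/1495341362741 ≈ 1.1521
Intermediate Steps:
B = 779689 (B = 883² = 779689)
789981/B + 532602/3835738 = 789981/779689 + 532602/3835738 = 789981*(1/779689) + 532602*(1/3835738) = 789981/779689 + 266301/1917869 = 1722712030878/1495341362741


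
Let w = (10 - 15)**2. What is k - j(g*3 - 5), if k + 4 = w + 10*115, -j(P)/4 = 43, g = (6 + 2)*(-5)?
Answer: 1343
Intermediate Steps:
g = -40 (g = 8*(-5) = -40)
j(P) = -172 (j(P) = -4*43 = -172)
w = 25 (w = (-5)**2 = 25)
k = 1171 (k = -4 + (25 + 10*115) = -4 + (25 + 1150) = -4 + 1175 = 1171)
k - j(g*3 - 5) = 1171 - 1*(-172) = 1171 + 172 = 1343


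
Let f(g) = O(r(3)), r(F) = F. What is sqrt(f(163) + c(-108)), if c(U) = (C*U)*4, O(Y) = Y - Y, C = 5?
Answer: 12*I*sqrt(15) ≈ 46.476*I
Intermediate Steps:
O(Y) = 0
f(g) = 0
c(U) = 20*U (c(U) = (5*U)*4 = 20*U)
sqrt(f(163) + c(-108)) = sqrt(0 + 20*(-108)) = sqrt(0 - 2160) = sqrt(-2160) = 12*I*sqrt(15)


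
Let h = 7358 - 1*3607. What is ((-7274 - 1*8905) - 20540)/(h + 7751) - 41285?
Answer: -474896789/11502 ≈ -41288.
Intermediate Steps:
h = 3751 (h = 7358 - 3607 = 3751)
((-7274 - 1*8905) - 20540)/(h + 7751) - 41285 = ((-7274 - 1*8905) - 20540)/(3751 + 7751) - 41285 = ((-7274 - 8905) - 20540)/11502 - 41285 = (-16179 - 20540)*(1/11502) - 41285 = -36719*1/11502 - 41285 = -36719/11502 - 41285 = -474896789/11502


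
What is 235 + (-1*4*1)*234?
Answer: -701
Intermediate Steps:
235 + (-1*4*1)*234 = 235 - 4*1*234 = 235 - 4*234 = 235 - 936 = -701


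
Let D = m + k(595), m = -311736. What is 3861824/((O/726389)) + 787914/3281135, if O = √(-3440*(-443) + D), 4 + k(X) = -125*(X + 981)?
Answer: 787914/3281135 + 1402593236768*√253795/253795 ≈ 2.7841e+9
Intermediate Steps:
k(X) = -122629 - 125*X (k(X) = -4 - 125*(X + 981) = -4 - 125*(981 + X) = -4 + (-122625 - 125*X) = -122629 - 125*X)
D = -508740 (D = -311736 + (-122629 - 125*595) = -311736 + (-122629 - 74375) = -311736 - 197004 = -508740)
O = 2*√253795 (O = √(-3440*(-443) - 508740) = √(1523920 - 508740) = √1015180 = 2*√253795 ≈ 1007.6)
3861824/((O/726389)) + 787914/3281135 = 3861824/(((2*√253795)/726389)) + 787914/3281135 = 3861824/(((2*√253795)*(1/726389))) + 787914*(1/3281135) = 3861824/((2*√253795/726389)) + 787914/3281135 = 3861824*(726389*√253795/507590) + 787914/3281135 = 1402593236768*√253795/253795 + 787914/3281135 = 787914/3281135 + 1402593236768*√253795/253795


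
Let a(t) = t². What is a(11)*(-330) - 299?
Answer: -40229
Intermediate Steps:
a(11)*(-330) - 299 = 11²*(-330) - 299 = 121*(-330) - 299 = -39930 - 299 = -40229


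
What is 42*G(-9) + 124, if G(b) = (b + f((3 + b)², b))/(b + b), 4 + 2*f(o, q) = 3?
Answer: 877/6 ≈ 146.17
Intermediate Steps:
f(o, q) = -½ (f(o, q) = -2 + (½)*3 = -2 + 3/2 = -½)
G(b) = (-½ + b)/(2*b) (G(b) = (b - ½)/(b + b) = (-½ + b)/((2*b)) = (-½ + b)*(1/(2*b)) = (-½ + b)/(2*b))
42*G(-9) + 124 = 42*((¼)*(-1 + 2*(-9))/(-9)) + 124 = 42*((¼)*(-⅑)*(-1 - 18)) + 124 = 42*((¼)*(-⅑)*(-19)) + 124 = 42*(19/36) + 124 = 133/6 + 124 = 877/6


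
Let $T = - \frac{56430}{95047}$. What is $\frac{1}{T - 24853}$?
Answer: $- \frac{95047}{2362259521} \approx -4.0236 \cdot 10^{-5}$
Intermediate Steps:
$T = - \frac{56430}{95047}$ ($T = \left(-56430\right) \frac{1}{95047} = - \frac{56430}{95047} \approx -0.59371$)
$\frac{1}{T - 24853} = \frac{1}{- \frac{56430}{95047} - 24853} = \frac{1}{- \frac{2362259521}{95047}} = - \frac{95047}{2362259521}$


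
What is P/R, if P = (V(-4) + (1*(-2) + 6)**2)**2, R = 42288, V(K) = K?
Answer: 3/881 ≈ 0.0034052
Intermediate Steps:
P = 144 (P = (-4 + (1*(-2) + 6)**2)**2 = (-4 + (-2 + 6)**2)**2 = (-4 + 4**2)**2 = (-4 + 16)**2 = 12**2 = 144)
P/R = 144/42288 = 144*(1/42288) = 3/881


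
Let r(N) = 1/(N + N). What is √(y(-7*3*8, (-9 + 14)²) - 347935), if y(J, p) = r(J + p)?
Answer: I*√28459691546/286 ≈ 589.86*I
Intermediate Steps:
r(N) = 1/(2*N)
y(J, p) = 1/(2*(J + p))
√(y(-7*3*8, (-9 + 14)²) - 347935) = √(1/(2*(-7*3*8 + (-9 + 14)²)) - 347935) = √(1/(2*(-21*8 + 5²)) - 347935) = √(1/(2*(-168 + 25)) - 347935) = √((½)/(-143) - 347935) = √((½)*(-1/143) - 347935) = √(-1/286 - 347935) = √(-99509411/286) = I*√28459691546/286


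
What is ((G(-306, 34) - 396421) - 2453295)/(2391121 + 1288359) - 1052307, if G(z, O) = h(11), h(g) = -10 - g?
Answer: -3871945410097/3679480 ≈ -1.0523e+6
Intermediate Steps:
G(z, O) = -21 (G(z, O) = -10 - 1*11 = -10 - 11 = -21)
((G(-306, 34) - 396421) - 2453295)/(2391121 + 1288359) - 1052307 = ((-21 - 396421) - 2453295)/(2391121 + 1288359) - 1052307 = (-396442 - 2453295)/3679480 - 1052307 = -2849737*1/3679480 - 1052307 = -2849737/3679480 - 1052307 = -3871945410097/3679480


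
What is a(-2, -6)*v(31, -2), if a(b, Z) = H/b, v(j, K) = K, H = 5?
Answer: 5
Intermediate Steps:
a(b, Z) = 5/b
a(-2, -6)*v(31, -2) = (5/(-2))*(-2) = (5*(-½))*(-2) = -5/2*(-2) = 5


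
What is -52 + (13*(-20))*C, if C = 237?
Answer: -61672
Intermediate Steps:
-52 + (13*(-20))*C = -52 + (13*(-20))*237 = -52 - 260*237 = -52 - 61620 = -61672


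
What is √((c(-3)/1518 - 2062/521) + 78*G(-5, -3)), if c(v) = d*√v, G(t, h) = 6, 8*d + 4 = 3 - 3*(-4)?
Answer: √(9595135511136 + 18729429*I*√3)/143796 ≈ 21.542 + 3.6415e-5*I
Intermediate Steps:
d = 11/8 (d = -½ + (3 - 3*(-4))/8 = -½ + (3 + 12)/8 = -½ + (⅛)*15 = -½ + 15/8 = 11/8 ≈ 1.3750)
c(v) = 11*√v/8
√((c(-3)/1518 - 2062/521) + 78*G(-5, -3)) = √(((11*√(-3)/8)/1518 - 2062/521) + 78*6) = √(((11*(I*√3)/8)*(1/1518) - 2062*1/521) + 468) = √(((11*I*√3/8)*(1/1518) - 2062/521) + 468) = √((I*√3/1104 - 2062/521) + 468) = √((-2062/521 + I*√3/1104) + 468) = √(241766/521 + I*√3/1104)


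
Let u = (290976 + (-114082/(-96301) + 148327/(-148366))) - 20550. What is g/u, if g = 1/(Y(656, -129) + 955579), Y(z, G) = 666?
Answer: 14287794166/3694733375087315399745 ≈ 3.8671e-12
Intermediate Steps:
g = 1/956245 (g = 1/(666 + 955579) = 1/956245 ≈ 1.0458e-6)
u = 3863793666986301/14287794166 (u = (290976 + (-114082*(-1/96301) + 148327*(-1/148366))) - 20550 = (290976 + (114082/96301 - 148327/148366)) - 20550 = (290976 + 2641851585/14287794166) - 20550 = 4157407837097601/14287794166 - 20550 = 3863793666986301/14287794166 ≈ 2.7043e+5)
g/u = 1/(956245*(3863793666986301/14287794166)) = (1/956245)*(14287794166/3863793666986301) = 14287794166/3694733375087315399745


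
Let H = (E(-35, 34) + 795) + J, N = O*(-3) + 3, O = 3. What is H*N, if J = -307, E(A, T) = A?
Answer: -2718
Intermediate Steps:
N = -6 (N = 3*(-3) + 3 = -9 + 3 = -6)
H = 453 (H = (-35 + 795) - 307 = 760 - 307 = 453)
H*N = 453*(-6) = -2718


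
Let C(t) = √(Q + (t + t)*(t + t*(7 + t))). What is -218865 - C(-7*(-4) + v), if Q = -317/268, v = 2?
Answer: -218865 - √1228169161/134 ≈ -2.1913e+5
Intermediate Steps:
Q = -317/268 (Q = -317*1/268 = -317/268 ≈ -1.1828)
C(t) = √(-317/268 + 2*t*(t + t*(7 + t))) (C(t) = √(-317/268 + (t + t)*(t + t*(7 + t))) = √(-317/268 + (2*t)*(t + t*(7 + t))) = √(-317/268 + 2*t*(t + t*(7 + t))))
-218865 - C(-7*(-4) + v) = -218865 - √(-21239 + 35912*(-7*(-4) + 2)³ + 287296*(-7*(-4) + 2)²)/134 = -218865 - √(-21239 + 35912*(28 + 2)³ + 287296*(28 + 2)²)/134 = -218865 - √(-21239 + 35912*30³ + 287296*30²)/134 = -218865 - √(-21239 + 35912*27000 + 287296*900)/134 = -218865 - √(-21239 + 969624000 + 258566400)/134 = -218865 - √1228169161/134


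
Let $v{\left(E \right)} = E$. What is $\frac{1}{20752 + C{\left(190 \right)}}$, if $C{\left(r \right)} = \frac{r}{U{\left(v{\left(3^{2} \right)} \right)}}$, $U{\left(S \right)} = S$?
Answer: $\frac{9}{186958} \approx 4.8139 \cdot 10^{-5}$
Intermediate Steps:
$C{\left(r \right)} = \frac{r}{9}$ ($C{\left(r \right)} = \frac{r}{3^{2}} = \frac{r}{9}$)
$\frac{1}{20752 + C{\left(190 \right)}} = \frac{1}{20752 + \frac{1}{9} \cdot 190} = \frac{1}{20752 + \frac{190}{9}} = \frac{1}{\frac{186958}{9}} = \frac{9}{186958}$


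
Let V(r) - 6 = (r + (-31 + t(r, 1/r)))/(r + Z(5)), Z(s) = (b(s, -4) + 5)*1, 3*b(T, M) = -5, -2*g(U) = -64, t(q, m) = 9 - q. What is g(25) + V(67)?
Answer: 7952/211 ≈ 37.687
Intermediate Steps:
g(U) = 32 (g(U) = -½*(-64) = 32)
b(T, M) = -5/3 (b(T, M) = (⅓)*(-5) = -5/3)
Z(s) = 10/3 (Z(s) = (-5/3 + 5)*1 = (10/3)*1 = 10/3)
V(r) = 6 - 22/(10/3 + r) (V(r) = 6 + (r + (-31 + (9 - r)))/(r + 10/3) = 6 + (r + (-22 - r))/(10/3 + r) = 6 - 22/(10/3 + r))
g(25) + V(67) = 32 + 6*(-1 + 3*67)/(10 + 3*67) = 32 + 6*(-1 + 201)/(10 + 201) = 32 + 6*200/211 = 32 + 6*(1/211)*200 = 32 + 1200/211 = 7952/211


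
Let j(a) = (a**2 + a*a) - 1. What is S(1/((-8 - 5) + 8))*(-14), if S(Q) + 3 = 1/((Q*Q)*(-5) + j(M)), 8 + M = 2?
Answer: 7399/177 ≈ 41.802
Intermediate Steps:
M = -6 (M = -8 + 2 = -6)
j(a) = -1 + 2*a**2 (j(a) = (a**2 + a**2) - 1 = 2*a**2 - 1 = -1 + 2*a**2)
S(Q) = -3 + 1/(71 - 5*Q**2) (S(Q) = -3 + 1/((Q*Q)*(-5) + (-1 + 2*(-6)**2)) = -3 + 1/(Q**2*(-5) + (-1 + 2*36)) = -3 + 1/(-5*Q**2 + (-1 + 72)) = -3 + 1/(-5*Q**2 + 71) = -3 + 1/(71 - 5*Q**2))
S(1/((-8 - 5) + 8))*(-14) = ((212 - 15/((-8 - 5) + 8)**2)/(-71 + 5*(1/((-8 - 5) + 8))**2))*(-14) = ((212 - 15/(-13 + 8)**2)/(-71 + 5*(1/(-13 + 8))**2))*(-14) = ((212 - 15*(1/(-5))**2)/(-71 + 5*(1/(-5))**2))*(-14) = ((212 - 15*(-1/5)**2)/(-71 + 5*(-1/5)**2))*(-14) = ((212 - 15*1/25)/(-71 + 5*(1/25)))*(-14) = ((212 - 3/5)/(-71 + 1/5))*(-14) = ((1057/5)/(-354/5))*(-14) = -5/354*1057/5*(-14) = -1057/354*(-14) = 7399/177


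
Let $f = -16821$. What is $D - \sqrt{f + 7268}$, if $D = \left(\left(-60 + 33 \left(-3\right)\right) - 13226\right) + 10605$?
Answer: $-2780 - i \sqrt{9553} \approx -2780.0 - 97.74 i$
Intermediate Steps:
$D = -2780$ ($D = \left(\left(-60 - 99\right) - 13226\right) + 10605 = \left(-159 - 13226\right) + 10605 = -13385 + 10605 = -2780$)
$D - \sqrt{f + 7268} = -2780 - \sqrt{-16821 + 7268} = -2780 - \sqrt{-9553} = -2780 - i \sqrt{9553}$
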